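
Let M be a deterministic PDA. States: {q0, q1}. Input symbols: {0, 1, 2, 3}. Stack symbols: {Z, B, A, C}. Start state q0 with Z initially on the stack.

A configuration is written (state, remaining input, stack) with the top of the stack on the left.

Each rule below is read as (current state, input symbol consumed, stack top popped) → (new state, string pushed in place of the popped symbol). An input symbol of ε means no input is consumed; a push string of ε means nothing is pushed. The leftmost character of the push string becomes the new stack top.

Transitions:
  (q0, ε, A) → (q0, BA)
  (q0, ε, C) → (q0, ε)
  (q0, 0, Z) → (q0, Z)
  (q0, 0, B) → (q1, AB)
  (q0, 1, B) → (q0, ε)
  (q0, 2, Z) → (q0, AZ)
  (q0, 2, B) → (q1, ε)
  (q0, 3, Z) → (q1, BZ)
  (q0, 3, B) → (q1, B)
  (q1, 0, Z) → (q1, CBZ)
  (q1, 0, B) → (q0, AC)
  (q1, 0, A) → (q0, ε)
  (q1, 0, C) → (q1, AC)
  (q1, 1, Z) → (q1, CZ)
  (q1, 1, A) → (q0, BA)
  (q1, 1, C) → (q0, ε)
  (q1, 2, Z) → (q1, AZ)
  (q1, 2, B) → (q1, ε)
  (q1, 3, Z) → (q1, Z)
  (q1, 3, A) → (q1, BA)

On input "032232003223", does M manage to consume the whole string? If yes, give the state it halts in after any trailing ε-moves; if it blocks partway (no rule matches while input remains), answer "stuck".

q1

(q0, 032232003223, Z)
  read 0, top Z: go to q0, push Z → (q0, 32232003223, Z)
  read 3, top Z: go to q1, push BZ → (q1, 2232003223, BZ)
  read 2, top B: go to q1, push ε → (q1, 232003223, Z)
  read 2, top Z: go to q1, push AZ → (q1, 32003223, AZ)
  read 3, top A: go to q1, push BA → (q1, 2003223, BAZ)
  read 2, top B: go to q1, push ε → (q1, 003223, AZ)
  read 0, top A: go to q0, push ε → (q0, 03223, Z)
  read 0, top Z: go to q0, push Z → (q0, 3223, Z)
  read 3, top Z: go to q1, push BZ → (q1, 223, BZ)
  read 2, top B: go to q1, push ε → (q1, 23, Z)
  read 2, top Z: go to q1, push AZ → (q1, 3, AZ)
  read 3, top A: go to q1, push BA → (q1, ε, BAZ)
All input consumed; M is in state q1.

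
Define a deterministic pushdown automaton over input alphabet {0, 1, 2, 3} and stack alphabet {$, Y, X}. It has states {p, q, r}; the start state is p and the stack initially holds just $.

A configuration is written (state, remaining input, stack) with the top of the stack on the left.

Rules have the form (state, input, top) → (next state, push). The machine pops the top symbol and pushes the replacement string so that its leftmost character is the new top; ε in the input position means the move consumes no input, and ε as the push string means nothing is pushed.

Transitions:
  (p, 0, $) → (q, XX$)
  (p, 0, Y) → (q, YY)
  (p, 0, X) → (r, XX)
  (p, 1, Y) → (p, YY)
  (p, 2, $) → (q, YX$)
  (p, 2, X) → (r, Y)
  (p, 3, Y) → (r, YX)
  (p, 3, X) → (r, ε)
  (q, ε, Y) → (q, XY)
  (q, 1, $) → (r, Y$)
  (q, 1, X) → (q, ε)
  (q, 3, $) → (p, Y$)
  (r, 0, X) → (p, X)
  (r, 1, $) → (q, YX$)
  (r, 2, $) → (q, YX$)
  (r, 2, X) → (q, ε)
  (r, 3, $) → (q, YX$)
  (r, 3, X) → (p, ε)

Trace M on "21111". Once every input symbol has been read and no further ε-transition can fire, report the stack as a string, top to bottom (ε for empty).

(p, 21111, $) ⊢ (q, 1111, YX$) ⊢ (q, 1111, XYX$) ⊢ (q, 111, YX$) ⊢ (q, 111, XYX$) ⊢ (q, 11, YX$) ⊢ (q, 11, XYX$) ⊢ (q, 1, YX$) ⊢ (q, 1, XYX$) ⊢ (q, ε, YX$) ⊢ (q, ε, XYX$)
All input consumed in state q with stack XYX$.

XYX$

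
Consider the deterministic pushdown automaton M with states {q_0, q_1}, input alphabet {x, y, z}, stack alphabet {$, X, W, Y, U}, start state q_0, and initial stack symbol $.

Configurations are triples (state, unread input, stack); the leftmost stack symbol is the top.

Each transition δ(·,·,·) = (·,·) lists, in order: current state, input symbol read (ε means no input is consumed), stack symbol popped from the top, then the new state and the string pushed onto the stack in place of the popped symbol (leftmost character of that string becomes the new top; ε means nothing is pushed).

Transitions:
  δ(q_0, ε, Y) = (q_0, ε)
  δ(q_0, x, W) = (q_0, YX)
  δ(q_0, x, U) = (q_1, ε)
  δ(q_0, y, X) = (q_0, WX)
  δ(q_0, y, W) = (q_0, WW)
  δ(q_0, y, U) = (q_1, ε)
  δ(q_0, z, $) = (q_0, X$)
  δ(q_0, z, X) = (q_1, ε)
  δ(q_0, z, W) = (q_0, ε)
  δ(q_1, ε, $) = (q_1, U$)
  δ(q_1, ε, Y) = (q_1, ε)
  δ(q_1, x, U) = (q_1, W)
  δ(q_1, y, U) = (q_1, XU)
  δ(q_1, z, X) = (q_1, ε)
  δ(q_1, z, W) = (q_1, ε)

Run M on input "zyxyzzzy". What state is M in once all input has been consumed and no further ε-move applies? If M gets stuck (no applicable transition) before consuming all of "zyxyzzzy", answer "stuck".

q_1

(q_0, zyxyzzzy, $) ⊢ (q_0, yxyzzzy, X$) ⊢ (q_0, xyzzzy, WX$) ⊢ (q_0, yzzzy, YXX$) ⊢ (q_0, yzzzy, XX$) ⊢ (q_0, zzzy, WXX$) ⊢ (q_0, zzy, XX$) ⊢ (q_1, zy, X$) ⊢ (q_1, y, $) ⊢ (q_1, y, U$) ⊢ (q_1, ε, XU$)
All input consumed; M is in state q_1.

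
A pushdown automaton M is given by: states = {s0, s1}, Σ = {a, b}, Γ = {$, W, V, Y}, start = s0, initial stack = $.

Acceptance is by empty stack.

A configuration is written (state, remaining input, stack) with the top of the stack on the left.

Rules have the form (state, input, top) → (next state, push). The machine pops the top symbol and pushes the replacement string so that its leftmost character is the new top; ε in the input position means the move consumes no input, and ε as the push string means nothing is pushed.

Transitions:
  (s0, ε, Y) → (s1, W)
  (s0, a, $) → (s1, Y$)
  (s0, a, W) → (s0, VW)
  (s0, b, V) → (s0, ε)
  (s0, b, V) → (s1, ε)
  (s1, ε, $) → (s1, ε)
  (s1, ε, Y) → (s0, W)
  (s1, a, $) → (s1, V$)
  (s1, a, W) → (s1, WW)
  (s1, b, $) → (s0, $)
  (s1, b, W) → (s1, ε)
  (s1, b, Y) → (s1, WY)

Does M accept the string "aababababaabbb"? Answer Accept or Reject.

Accept

One accepting computation: (s0, aababababaabbb, $) ⊢ (s1, ababababaabbb, Y$) ⊢ (s0, ababababaabbb, W$) ⊢ (s0, babababaabbb, VW$) ⊢ (s0, abababaabbb, W$) ⊢ (s0, bababaabbb, VW$) ⊢ (s0, ababaabbb, W$) ⊢ (s0, babaabbb, VW$) ⊢ (s0, abaabbb, W$) ⊢ (s0, baabbb, VW$) ⊢ (s1, aabbb, W$) ⊢ (s1, abbb, WW$) ⊢ (s1, bbb, WWW$) ⊢ (s1, bb, WW$) ⊢ (s1, b, W$) ⊢ (s1, ε, $) ⊢ (s1, ε, ε)
All input consumed and the stack is empty.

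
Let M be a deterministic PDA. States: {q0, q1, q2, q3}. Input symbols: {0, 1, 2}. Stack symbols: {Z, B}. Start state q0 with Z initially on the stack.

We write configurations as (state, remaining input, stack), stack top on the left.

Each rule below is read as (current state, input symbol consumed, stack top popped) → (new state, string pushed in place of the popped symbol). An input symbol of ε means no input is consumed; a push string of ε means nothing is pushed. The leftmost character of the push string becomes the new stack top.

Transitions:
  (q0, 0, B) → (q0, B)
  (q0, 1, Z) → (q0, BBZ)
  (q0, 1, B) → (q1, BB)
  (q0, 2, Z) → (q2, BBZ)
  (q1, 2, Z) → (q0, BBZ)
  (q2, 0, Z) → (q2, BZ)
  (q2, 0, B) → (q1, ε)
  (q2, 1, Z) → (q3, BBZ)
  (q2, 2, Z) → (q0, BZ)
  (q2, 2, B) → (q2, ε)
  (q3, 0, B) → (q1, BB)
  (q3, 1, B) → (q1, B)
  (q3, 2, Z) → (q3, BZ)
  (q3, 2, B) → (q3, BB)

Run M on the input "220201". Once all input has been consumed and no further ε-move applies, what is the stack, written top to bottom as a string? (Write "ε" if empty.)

(q0, 220201, Z)
  read 2, top Z: go to q2, push BBZ → (q2, 20201, BBZ)
  read 2, top B: go to q2, push ε → (q2, 0201, BZ)
  read 0, top B: go to q1, push ε → (q1, 201, Z)
  read 2, top Z: go to q0, push BBZ → (q0, 01, BBZ)
  read 0, top B: go to q0, push B → (q0, 1, BBZ)
  read 1, top B: go to q1, push BB → (q1, ε, BBBZ)
All input consumed in state q1 with stack BBBZ.

BBBZ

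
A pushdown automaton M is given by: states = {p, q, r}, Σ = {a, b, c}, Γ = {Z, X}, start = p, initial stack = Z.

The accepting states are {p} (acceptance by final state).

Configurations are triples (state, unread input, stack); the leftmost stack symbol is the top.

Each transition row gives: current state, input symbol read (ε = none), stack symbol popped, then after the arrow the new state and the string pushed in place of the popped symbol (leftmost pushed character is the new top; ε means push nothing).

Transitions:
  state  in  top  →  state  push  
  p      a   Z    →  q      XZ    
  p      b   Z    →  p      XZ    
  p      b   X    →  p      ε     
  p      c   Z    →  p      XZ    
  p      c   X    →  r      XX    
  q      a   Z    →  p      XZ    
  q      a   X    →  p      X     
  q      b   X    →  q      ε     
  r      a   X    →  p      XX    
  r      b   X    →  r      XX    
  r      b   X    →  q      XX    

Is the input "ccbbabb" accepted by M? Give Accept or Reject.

One accepting computation: (p, ccbbabb, Z) ⊢ (p, cbbabb, XZ) ⊢ (r, bbabb, XXZ) ⊢ (r, babb, XXXZ) ⊢ (r, abb, XXXXZ) ⊢ (p, bb, XXXXXZ) ⊢ (p, b, XXXXZ) ⊢ (p, ε, XXXZ)
All input consumed and state p ∈ F.

Accept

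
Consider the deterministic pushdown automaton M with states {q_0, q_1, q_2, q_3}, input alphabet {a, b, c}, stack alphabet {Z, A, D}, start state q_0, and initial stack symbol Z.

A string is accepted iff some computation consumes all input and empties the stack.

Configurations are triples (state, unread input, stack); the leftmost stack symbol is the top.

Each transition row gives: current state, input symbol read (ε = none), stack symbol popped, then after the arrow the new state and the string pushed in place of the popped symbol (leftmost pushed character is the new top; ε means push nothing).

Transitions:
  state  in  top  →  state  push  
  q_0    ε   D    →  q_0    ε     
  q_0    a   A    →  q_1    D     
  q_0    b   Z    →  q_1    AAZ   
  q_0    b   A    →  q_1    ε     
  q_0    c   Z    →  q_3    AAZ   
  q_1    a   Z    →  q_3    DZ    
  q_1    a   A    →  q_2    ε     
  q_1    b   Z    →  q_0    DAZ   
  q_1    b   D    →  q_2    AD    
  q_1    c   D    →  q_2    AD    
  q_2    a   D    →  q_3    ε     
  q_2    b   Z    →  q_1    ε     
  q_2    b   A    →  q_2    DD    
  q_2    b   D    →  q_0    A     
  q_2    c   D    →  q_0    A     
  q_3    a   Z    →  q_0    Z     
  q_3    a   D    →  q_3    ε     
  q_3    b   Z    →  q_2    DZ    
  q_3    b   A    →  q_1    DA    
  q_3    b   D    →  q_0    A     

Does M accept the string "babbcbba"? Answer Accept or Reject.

Reject

(q_0, babbcbba, Z)
  read b, top Z: go to q_1, push AAZ → (q_1, abbcbba, AAZ)
  read a, top A: go to q_2, push ε → (q_2, bbcbba, AZ)
  read b, top A: go to q_2, push DD → (q_2, bcbba, DDZ)
  read b, top D: go to q_0, push A → (q_0, cbba, ADZ)
No transition applies at (q_0, cbba, ADZ); input not fully consumed.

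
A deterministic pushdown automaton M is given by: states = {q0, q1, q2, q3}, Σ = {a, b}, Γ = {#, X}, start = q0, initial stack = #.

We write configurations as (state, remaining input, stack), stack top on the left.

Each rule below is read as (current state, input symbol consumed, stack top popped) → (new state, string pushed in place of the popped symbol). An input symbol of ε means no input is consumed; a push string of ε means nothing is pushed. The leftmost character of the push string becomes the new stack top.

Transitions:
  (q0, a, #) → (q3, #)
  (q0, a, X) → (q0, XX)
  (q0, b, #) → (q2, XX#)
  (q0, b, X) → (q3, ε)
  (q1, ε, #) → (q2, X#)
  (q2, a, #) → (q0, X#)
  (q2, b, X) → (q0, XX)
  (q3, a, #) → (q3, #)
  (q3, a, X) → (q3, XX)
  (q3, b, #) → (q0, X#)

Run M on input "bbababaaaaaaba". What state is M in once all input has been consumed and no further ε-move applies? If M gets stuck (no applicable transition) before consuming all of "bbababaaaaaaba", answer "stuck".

(q0, bbababaaaaaaba, #)
  read b, top #: go to q2, push XX# → (q2, bababaaaaaaba, XX#)
  read b, top X: go to q0, push XX → (q0, ababaaaaaaba, XXX#)
  read a, top X: go to q0, push XX → (q0, babaaaaaaba, XXXX#)
  read b, top X: go to q3, push ε → (q3, abaaaaaaba, XXX#)
  read a, top X: go to q3, push XX → (q3, baaaaaaba, XXXX#)
No transition for (q3, b, top X); M blocks with input baaaaaaba remaining.

stuck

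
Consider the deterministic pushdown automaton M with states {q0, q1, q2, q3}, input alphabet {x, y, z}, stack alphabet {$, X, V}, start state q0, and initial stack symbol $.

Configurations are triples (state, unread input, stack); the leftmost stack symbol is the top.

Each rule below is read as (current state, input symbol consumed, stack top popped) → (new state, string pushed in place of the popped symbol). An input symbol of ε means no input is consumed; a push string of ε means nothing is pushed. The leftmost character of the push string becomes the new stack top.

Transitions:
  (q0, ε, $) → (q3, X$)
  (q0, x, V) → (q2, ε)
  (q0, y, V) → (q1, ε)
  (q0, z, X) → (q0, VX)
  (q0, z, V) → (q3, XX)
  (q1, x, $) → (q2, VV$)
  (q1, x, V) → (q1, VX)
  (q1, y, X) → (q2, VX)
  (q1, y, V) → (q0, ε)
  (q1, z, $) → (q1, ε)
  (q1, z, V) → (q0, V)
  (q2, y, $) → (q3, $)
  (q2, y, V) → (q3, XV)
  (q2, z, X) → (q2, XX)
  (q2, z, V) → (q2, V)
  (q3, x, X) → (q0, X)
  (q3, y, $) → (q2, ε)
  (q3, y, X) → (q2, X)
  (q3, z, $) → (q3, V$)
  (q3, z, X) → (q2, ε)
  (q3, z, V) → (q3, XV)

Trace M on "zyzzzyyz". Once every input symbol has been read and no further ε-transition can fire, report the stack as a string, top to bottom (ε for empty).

(q0, zyzzzyyz, $)
  ε-move, top $: go to q3, push X$ → (q3, zyzzzyyz, X$)
  read z, top X: go to q2, push ε → (q2, yzzzyyz, $)
  read y, top $: go to q3, push $ → (q3, zzzyyz, $)
  read z, top $: go to q3, push V$ → (q3, zzyyz, V$)
  read z, top V: go to q3, push XV → (q3, zyyz, XV$)
  read z, top X: go to q2, push ε → (q2, yyz, V$)
  read y, top V: go to q3, push XV → (q3, yz, XV$)
  read y, top X: go to q2, push X → (q2, z, XV$)
  read z, top X: go to q2, push XX → (q2, ε, XXV$)
All input consumed in state q2 with stack XXV$.

XXV$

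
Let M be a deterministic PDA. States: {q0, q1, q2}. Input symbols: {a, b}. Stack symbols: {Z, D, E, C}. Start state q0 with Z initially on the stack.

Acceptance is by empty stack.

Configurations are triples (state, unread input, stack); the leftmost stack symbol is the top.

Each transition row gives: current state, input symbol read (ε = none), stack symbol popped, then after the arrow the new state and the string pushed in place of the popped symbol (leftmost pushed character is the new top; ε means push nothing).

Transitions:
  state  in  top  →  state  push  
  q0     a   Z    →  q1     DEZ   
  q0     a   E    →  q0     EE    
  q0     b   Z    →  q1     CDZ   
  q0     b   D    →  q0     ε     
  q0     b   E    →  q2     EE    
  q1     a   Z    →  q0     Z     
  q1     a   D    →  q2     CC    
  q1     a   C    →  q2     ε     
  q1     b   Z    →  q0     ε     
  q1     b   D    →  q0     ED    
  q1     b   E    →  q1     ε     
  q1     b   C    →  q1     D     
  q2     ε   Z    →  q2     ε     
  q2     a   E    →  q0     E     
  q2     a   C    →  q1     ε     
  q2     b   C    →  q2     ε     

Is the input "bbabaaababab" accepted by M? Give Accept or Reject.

Accept

(q0, bbabaaababab, Z)
  read b, top Z: go to q1, push CDZ → (q1, babaaababab, CDZ)
  read b, top C: go to q1, push D → (q1, abaaababab, DDZ)
  read a, top D: go to q2, push CC → (q2, baaababab, CCDZ)
  read b, top C: go to q2, push ε → (q2, aaababab, CDZ)
  read a, top C: go to q1, push ε → (q1, aababab, DZ)
  read a, top D: go to q2, push CC → (q2, ababab, CCZ)
  read a, top C: go to q1, push ε → (q1, babab, CZ)
  read b, top C: go to q1, push D → (q1, abab, DZ)
  read a, top D: go to q2, push CC → (q2, bab, CCZ)
  read b, top C: go to q2, push ε → (q2, ab, CZ)
  read a, top C: go to q1, push ε → (q1, b, Z)
  read b, top Z: go to q0, push ε → (q0, ε, ε)
All input consumed and the stack is empty.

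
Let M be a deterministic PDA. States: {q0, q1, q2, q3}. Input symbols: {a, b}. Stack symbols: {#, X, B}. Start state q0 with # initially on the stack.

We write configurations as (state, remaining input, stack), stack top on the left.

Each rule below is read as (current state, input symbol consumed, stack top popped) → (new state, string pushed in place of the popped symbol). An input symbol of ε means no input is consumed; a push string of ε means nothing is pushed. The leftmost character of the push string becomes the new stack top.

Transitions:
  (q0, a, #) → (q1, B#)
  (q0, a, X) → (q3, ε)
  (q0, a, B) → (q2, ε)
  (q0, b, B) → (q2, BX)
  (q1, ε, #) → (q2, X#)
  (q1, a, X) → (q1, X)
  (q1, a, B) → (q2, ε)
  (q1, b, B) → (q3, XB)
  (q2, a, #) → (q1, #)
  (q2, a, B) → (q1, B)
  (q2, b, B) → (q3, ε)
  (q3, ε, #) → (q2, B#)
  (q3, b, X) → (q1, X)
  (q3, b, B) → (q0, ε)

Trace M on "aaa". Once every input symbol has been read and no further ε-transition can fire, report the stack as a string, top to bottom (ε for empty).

X#

(q0, aaa, #)
  read a, top #: go to q1, push B# → (q1, aa, B#)
  read a, top B: go to q2, push ε → (q2, a, #)
  read a, top #: go to q1, push # → (q1, ε, #)
  ε-move, top #: go to q2, push X# → (q2, ε, X#)
All input consumed in state q2 with stack X#.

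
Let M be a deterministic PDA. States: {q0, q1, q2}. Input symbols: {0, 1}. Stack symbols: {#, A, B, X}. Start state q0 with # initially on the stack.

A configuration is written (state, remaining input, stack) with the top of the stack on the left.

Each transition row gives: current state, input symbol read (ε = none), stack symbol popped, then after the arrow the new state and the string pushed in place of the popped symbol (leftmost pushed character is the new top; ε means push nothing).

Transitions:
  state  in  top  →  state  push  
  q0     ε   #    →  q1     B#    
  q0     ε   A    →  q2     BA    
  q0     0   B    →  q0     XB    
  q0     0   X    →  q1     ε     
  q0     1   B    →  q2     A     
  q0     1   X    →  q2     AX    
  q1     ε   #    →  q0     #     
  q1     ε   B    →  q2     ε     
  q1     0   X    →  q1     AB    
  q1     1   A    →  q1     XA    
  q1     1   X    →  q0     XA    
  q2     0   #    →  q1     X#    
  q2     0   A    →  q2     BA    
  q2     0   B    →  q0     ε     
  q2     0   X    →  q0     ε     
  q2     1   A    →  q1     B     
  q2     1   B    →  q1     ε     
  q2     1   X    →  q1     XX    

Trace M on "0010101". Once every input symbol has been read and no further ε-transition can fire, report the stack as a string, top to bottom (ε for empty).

XABABAB#

(q0, 0010101, #)
  ε-move, top #: go to q1, push B# → (q1, 0010101, B#)
  ε-move, top B: go to q2, push ε → (q2, 0010101, #)
  read 0, top #: go to q1, push X# → (q1, 010101, X#)
  read 0, top X: go to q1, push AB → (q1, 10101, AB#)
  read 1, top A: go to q1, push XA → (q1, 0101, XAB#)
  read 0, top X: go to q1, push AB → (q1, 101, ABAB#)
  read 1, top A: go to q1, push XA → (q1, 01, XABAB#)
  read 0, top X: go to q1, push AB → (q1, 1, ABABAB#)
  read 1, top A: go to q1, push XA → (q1, ε, XABABAB#)
All input consumed in state q1 with stack XABABAB#.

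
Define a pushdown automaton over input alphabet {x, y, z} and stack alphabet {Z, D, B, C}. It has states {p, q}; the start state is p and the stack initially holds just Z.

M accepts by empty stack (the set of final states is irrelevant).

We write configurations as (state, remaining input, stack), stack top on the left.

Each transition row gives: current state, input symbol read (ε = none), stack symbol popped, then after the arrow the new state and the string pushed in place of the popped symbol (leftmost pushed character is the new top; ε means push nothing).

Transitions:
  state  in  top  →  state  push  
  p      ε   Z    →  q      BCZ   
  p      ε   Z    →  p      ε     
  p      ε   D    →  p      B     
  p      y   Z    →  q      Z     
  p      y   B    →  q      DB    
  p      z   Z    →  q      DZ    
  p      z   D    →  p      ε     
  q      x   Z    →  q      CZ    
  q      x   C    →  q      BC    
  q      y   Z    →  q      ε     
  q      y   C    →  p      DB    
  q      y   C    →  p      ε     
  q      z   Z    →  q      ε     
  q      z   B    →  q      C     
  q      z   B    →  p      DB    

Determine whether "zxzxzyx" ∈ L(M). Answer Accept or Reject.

Reject

No computation consumes all input and empties the stack.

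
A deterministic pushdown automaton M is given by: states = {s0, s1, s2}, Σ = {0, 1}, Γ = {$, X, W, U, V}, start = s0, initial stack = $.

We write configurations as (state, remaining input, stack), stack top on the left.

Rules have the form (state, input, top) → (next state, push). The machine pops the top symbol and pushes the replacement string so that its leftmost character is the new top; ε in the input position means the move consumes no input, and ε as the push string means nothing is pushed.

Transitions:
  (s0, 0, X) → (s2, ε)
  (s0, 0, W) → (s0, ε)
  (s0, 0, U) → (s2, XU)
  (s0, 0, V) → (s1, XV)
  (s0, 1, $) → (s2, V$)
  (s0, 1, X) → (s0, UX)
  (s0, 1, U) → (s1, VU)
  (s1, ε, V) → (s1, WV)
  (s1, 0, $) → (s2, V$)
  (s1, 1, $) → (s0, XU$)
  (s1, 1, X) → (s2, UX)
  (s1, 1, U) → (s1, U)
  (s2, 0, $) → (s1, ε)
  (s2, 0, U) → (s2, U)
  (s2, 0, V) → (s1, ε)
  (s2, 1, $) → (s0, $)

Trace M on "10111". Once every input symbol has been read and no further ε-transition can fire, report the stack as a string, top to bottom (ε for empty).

(s0, 10111, $)
  read 1, top $: go to s2, push V$ → (s2, 0111, V$)
  read 0, top V: go to s1, push ε → (s1, 111, $)
  read 1, top $: go to s0, push XU$ → (s0, 11, XU$)
  read 1, top X: go to s0, push UX → (s0, 1, UXU$)
  read 1, top U: go to s1, push VU → (s1, ε, VUXU$)
  ε-move, top V: go to s1, push WV → (s1, ε, WVUXU$)
All input consumed in state s1 with stack WVUXU$.

WVUXU$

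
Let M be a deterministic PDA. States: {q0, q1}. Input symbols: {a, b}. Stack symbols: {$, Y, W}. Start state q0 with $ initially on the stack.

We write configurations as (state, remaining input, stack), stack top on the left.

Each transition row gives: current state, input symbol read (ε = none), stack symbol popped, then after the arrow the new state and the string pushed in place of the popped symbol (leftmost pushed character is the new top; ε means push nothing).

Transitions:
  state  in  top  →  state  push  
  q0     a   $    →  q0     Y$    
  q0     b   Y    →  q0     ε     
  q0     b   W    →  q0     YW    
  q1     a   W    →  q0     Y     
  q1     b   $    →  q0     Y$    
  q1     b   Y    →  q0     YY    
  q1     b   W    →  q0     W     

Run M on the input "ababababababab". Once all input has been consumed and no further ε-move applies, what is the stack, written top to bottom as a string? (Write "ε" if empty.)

(q0, ababababababab, $) ⊢ (q0, babababababab, Y$) ⊢ (q0, abababababab, $) ⊢ (q0, bababababab, Y$) ⊢ (q0, ababababab, $) ⊢ (q0, babababab, Y$) ⊢ (q0, abababab, $) ⊢ (q0, bababab, Y$) ⊢ (q0, ababab, $) ⊢ (q0, babab, Y$) ⊢ (q0, abab, $) ⊢ (q0, bab, Y$) ⊢ (q0, ab, $) ⊢ (q0, b, Y$) ⊢ (q0, ε, $)
All input consumed in state q0 with stack $.

$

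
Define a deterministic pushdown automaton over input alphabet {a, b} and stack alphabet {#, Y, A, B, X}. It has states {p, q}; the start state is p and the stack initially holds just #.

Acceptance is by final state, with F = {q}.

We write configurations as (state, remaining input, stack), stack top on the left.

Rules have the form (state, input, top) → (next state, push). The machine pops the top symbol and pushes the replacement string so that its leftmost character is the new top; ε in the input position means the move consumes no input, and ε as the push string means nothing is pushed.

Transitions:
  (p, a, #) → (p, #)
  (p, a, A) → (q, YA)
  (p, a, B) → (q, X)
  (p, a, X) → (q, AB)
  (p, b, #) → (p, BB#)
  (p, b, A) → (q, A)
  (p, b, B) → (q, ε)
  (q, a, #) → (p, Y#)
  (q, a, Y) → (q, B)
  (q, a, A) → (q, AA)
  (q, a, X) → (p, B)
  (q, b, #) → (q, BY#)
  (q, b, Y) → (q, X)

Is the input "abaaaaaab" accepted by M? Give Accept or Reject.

Accept

(p, abaaaaaab, #) ⊢ (p, baaaaaab, #) ⊢ (p, aaaaaab, BB#) ⊢ (q, aaaaab, XB#) ⊢ (p, aaaab, BB#) ⊢ (q, aaab, XB#) ⊢ (p, aab, BB#) ⊢ (q, ab, XB#) ⊢ (p, b, BB#) ⊢ (q, ε, B#)
All input consumed; state q ∈ F.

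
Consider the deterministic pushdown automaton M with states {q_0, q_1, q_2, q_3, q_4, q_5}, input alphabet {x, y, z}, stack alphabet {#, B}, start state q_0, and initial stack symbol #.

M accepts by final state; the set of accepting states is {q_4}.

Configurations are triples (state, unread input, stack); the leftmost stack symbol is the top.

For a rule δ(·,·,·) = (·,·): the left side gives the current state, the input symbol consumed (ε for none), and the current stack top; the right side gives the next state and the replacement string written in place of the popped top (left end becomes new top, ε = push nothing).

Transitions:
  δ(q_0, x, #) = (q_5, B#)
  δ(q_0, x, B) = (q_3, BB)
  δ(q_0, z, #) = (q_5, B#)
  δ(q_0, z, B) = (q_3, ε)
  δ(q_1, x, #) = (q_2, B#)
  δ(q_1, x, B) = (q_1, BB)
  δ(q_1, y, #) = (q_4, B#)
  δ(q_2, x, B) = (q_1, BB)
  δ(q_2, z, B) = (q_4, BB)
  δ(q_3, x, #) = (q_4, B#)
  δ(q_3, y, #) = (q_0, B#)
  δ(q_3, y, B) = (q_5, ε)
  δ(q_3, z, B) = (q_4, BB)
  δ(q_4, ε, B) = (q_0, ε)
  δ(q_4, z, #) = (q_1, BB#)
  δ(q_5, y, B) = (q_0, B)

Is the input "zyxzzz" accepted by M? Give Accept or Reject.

(q_0, zyxzzz, #)
  read z, top #: go to q_5, push B# → (q_5, yxzzz, B#)
  read y, top B: go to q_0, push B → (q_0, xzzz, B#)
  read x, top B: go to q_3, push BB → (q_3, zzz, BB#)
  read z, top B: go to q_4, push BB → (q_4, zz, BBB#)
  ε-move, top B: go to q_0, push ε → (q_0, zz, BB#)
  read z, top B: go to q_3, push ε → (q_3, z, B#)
  read z, top B: go to q_4, push BB → (q_4, ε, BB#)
All input consumed; state q_4 ∈ F.

Accept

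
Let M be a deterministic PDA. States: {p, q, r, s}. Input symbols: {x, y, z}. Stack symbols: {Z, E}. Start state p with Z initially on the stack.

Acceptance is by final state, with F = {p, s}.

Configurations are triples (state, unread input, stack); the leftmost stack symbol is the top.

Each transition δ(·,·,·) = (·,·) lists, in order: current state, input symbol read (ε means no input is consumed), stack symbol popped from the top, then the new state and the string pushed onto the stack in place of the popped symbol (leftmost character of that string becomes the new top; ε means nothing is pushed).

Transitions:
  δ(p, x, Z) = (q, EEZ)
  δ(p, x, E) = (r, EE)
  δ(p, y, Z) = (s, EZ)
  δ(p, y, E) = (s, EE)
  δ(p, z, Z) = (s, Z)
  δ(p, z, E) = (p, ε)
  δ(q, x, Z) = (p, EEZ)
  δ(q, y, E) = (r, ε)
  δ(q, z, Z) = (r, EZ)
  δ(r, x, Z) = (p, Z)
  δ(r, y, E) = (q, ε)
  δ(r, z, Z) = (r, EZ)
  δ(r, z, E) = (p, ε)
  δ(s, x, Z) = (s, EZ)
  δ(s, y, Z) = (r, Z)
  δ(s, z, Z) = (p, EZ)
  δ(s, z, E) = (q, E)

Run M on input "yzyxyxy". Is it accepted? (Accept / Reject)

(p, yzyxyxy, Z)
  read y, top Z: go to s, push EZ → (s, zyxyxy, EZ)
  read z, top E: go to q, push E → (q, yxyxy, EZ)
  read y, top E: go to r, push ε → (r, xyxy, Z)
  read x, top Z: go to p, push Z → (p, yxy, Z)
  read y, top Z: go to s, push EZ → (s, xy, EZ)
No transition applies at (s, xy, EZ); input not fully consumed.

Reject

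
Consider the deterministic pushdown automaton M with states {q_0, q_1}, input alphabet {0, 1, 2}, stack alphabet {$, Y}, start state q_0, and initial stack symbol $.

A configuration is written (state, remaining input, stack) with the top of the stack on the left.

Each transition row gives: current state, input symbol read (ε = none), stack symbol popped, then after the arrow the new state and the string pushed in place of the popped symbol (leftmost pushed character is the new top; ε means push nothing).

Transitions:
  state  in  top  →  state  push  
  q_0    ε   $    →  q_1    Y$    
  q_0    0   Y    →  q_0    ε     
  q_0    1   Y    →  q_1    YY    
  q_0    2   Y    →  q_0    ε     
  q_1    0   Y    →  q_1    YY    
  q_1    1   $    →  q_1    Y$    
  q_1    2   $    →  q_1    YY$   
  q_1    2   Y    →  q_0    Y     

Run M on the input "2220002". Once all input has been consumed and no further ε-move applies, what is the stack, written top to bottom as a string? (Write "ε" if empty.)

(q_0, 2220002, $)
  ε-move, top $: go to q_1, push Y$ → (q_1, 2220002, Y$)
  read 2, top Y: go to q_0, push Y → (q_0, 220002, Y$)
  read 2, top Y: go to q_0, push ε → (q_0, 20002, $)
  ε-move, top $: go to q_1, push Y$ → (q_1, 20002, Y$)
  read 2, top Y: go to q_0, push Y → (q_0, 0002, Y$)
  read 0, top Y: go to q_0, push ε → (q_0, 002, $)
  ε-move, top $: go to q_1, push Y$ → (q_1, 002, Y$)
  read 0, top Y: go to q_1, push YY → (q_1, 02, YY$)
  read 0, top Y: go to q_1, push YY → (q_1, 2, YYY$)
  read 2, top Y: go to q_0, push Y → (q_0, ε, YYY$)
All input consumed in state q_0 with stack YYY$.

YYY$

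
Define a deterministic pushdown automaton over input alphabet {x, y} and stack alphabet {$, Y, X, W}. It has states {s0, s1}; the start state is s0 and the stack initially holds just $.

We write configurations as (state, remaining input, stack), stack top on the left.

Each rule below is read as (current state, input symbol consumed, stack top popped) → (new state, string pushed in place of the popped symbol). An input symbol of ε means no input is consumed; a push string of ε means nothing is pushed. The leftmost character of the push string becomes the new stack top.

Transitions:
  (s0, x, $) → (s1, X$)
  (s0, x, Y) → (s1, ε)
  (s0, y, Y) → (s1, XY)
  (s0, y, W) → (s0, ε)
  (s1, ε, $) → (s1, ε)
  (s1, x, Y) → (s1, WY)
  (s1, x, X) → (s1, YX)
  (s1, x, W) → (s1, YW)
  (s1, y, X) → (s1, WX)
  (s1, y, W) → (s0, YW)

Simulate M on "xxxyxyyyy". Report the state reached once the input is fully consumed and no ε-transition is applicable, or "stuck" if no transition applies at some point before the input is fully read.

(s0, xxxyxyyyy, $) ⊢ (s1, xxyxyyyy, X$) ⊢ (s1, xyxyyyy, YX$) ⊢ (s1, yxyyyy, WYX$) ⊢ (s0, xyyyy, YWYX$) ⊢ (s1, yyyy, WYX$) ⊢ (s0, yyy, YWYX$) ⊢ (s1, yy, XYWYX$) ⊢ (s1, y, WXYWYX$) ⊢ (s0, ε, YWXYWYX$)
All input consumed; M is in state s0.

s0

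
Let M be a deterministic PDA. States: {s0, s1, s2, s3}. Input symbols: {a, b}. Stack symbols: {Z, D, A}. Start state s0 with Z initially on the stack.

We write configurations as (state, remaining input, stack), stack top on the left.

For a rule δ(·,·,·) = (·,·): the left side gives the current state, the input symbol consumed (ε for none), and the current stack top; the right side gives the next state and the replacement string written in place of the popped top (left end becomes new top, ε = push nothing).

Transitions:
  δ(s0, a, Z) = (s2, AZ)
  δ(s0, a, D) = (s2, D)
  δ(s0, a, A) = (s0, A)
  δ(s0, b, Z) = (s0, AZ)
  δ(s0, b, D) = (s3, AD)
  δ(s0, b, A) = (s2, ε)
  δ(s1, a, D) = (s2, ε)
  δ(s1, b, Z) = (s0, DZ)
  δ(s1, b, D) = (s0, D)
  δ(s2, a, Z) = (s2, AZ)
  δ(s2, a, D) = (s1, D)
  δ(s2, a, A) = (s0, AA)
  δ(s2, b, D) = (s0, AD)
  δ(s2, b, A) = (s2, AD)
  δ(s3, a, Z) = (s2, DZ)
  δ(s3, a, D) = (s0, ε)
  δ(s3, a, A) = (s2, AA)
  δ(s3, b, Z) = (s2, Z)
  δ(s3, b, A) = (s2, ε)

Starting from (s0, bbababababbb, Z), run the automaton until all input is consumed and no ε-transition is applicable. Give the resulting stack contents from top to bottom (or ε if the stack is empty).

ADDDZ

(s0, bbababababbb, Z)
  read b, top Z: go to s0, push AZ → (s0, bababababbb, AZ)
  read b, top A: go to s2, push ε → (s2, ababababbb, Z)
  read a, top Z: go to s2, push AZ → (s2, babababbb, AZ)
  read b, top A: go to s2, push AD → (s2, abababbb, ADZ)
  read a, top A: go to s0, push AA → (s0, bababbb, AADZ)
  read b, top A: go to s2, push ε → (s2, ababbb, ADZ)
  read a, top A: go to s0, push AA → (s0, babbb, AADZ)
  read b, top A: go to s2, push ε → (s2, abbb, ADZ)
  read a, top A: go to s0, push AA → (s0, bbb, AADZ)
  read b, top A: go to s2, push ε → (s2, bb, ADZ)
  read b, top A: go to s2, push AD → (s2, b, ADDZ)
  read b, top A: go to s2, push AD → (s2, ε, ADDDZ)
All input consumed in state s2 with stack ADDDZ.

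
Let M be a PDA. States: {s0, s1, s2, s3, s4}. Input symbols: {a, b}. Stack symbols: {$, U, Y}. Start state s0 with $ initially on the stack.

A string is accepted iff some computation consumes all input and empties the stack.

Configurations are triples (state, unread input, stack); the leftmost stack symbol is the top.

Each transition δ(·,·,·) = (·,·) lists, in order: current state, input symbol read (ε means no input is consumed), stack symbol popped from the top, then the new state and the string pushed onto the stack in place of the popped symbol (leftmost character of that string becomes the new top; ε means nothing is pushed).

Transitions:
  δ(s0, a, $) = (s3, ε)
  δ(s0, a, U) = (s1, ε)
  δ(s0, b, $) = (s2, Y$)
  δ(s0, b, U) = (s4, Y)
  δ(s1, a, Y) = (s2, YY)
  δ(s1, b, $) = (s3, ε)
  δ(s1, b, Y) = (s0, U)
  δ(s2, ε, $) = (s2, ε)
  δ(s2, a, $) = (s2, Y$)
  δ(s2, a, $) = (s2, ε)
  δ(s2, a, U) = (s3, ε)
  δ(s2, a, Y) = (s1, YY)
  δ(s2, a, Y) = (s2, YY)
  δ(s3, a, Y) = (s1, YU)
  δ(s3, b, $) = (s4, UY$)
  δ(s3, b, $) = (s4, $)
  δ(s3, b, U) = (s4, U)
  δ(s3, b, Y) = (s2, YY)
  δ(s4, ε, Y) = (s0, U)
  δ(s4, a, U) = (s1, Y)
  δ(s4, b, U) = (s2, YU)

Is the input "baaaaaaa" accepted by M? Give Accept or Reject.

No computation consumes all input and empties the stack.

Reject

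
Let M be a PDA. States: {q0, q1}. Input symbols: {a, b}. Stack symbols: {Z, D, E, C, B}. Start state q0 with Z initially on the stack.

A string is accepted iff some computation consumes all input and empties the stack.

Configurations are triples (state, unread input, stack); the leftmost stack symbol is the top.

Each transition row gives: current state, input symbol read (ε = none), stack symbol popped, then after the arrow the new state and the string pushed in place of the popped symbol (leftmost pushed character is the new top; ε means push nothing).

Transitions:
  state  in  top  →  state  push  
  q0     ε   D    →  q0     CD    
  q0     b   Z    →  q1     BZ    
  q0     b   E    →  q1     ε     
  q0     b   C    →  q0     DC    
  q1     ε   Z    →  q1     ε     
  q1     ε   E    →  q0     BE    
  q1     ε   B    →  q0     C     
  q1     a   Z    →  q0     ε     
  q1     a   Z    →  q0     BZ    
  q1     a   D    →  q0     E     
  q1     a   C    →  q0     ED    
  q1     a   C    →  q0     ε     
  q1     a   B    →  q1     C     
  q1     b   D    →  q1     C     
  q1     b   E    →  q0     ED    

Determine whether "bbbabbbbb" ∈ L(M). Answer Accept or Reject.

Reject

No computation consumes all input and empties the stack.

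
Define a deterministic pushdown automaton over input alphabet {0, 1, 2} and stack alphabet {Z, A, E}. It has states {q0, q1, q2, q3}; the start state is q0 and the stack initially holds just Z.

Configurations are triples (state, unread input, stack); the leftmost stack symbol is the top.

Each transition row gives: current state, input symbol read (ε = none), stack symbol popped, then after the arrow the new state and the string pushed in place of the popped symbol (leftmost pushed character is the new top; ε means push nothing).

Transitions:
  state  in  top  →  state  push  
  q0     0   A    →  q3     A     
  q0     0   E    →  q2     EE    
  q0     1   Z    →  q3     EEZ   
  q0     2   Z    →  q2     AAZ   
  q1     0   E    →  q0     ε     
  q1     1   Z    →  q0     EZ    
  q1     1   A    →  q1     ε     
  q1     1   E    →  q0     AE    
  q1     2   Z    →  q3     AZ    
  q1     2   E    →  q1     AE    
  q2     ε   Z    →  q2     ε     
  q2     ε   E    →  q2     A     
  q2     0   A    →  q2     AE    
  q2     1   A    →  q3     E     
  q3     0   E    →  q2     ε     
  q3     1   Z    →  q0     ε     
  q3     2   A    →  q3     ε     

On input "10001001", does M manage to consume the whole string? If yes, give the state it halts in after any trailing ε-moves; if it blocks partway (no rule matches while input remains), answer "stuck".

(q0, 10001001, Z)
  read 1, top Z: go to q3, push EEZ → (q3, 0001001, EEZ)
  read 0, top E: go to q2, push ε → (q2, 001001, EZ)
  ε-move, top E: go to q2, push A → (q2, 001001, AZ)
  read 0, top A: go to q2, push AE → (q2, 01001, AEZ)
  read 0, top A: go to q2, push AE → (q2, 1001, AEEZ)
  read 1, top A: go to q3, push E → (q3, 001, EEEZ)
  read 0, top E: go to q2, push ε → (q2, 01, EEZ)
  ε-move, top E: go to q2, push A → (q2, 01, AEZ)
  read 0, top A: go to q2, push AE → (q2, 1, AEEZ)
  read 1, top A: go to q3, push E → (q3, ε, EEEZ)
All input consumed; M is in state q3.

q3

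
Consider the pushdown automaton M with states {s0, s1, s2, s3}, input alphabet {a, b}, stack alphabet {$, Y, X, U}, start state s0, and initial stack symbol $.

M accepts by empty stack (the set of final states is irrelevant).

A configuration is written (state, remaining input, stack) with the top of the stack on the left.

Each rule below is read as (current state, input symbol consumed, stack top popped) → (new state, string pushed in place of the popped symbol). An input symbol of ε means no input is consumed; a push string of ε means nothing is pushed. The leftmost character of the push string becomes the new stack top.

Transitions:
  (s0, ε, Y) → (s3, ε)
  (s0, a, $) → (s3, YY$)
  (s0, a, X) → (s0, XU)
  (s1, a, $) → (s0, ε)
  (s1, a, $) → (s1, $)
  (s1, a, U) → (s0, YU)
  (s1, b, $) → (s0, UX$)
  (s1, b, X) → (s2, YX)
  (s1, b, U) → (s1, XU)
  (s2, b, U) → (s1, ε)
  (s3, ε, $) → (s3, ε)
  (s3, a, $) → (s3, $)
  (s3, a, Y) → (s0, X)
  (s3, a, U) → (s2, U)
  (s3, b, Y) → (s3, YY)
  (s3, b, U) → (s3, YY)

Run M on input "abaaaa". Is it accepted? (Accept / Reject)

Reject

No computation consumes all input and empties the stack.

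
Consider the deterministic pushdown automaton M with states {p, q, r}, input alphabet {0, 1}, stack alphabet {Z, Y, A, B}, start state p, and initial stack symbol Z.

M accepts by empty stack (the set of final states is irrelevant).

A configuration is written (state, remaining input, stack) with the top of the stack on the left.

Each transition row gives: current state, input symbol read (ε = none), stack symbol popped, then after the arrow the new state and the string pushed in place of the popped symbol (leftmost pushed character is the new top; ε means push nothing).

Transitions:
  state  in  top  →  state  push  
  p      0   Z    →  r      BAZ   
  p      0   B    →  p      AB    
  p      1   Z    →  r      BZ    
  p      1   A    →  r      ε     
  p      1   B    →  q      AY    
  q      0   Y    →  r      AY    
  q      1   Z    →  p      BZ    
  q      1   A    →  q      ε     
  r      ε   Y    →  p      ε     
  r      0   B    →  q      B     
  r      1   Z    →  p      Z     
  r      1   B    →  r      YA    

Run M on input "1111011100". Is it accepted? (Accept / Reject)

(p, 1111011100, Z) ⊢ (r, 111011100, BZ) ⊢ (r, 11011100, YAZ) ⊢ (p, 11011100, AZ) ⊢ (r, 1011100, Z) ⊢ (p, 011100, Z) ⊢ (r, 11100, BAZ) ⊢ (r, 1100, YAAZ) ⊢ (p, 1100, AAZ) ⊢ (r, 100, AZ)
No transition applies at (r, 100, AZ); input not fully consumed.

Reject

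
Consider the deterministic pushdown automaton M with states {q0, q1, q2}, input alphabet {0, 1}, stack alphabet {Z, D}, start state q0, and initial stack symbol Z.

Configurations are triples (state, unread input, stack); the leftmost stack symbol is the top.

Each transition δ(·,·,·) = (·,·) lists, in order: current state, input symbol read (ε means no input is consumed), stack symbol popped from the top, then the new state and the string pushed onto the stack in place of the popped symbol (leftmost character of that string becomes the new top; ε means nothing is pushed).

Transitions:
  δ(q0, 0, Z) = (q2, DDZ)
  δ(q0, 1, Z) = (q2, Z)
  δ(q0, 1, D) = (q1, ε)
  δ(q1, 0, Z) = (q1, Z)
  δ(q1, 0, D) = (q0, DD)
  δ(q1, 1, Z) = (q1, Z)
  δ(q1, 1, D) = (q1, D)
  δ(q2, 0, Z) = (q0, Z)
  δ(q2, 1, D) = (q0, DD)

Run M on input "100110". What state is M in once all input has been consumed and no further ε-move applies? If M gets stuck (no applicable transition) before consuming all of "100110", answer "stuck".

q0

(q0, 100110, Z)
  read 1, top Z: go to q2, push Z → (q2, 00110, Z)
  read 0, top Z: go to q0, push Z → (q0, 0110, Z)
  read 0, top Z: go to q2, push DDZ → (q2, 110, DDZ)
  read 1, top D: go to q0, push DD → (q0, 10, DDDZ)
  read 1, top D: go to q1, push ε → (q1, 0, DDZ)
  read 0, top D: go to q0, push DD → (q0, ε, DDDZ)
All input consumed; M is in state q0.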